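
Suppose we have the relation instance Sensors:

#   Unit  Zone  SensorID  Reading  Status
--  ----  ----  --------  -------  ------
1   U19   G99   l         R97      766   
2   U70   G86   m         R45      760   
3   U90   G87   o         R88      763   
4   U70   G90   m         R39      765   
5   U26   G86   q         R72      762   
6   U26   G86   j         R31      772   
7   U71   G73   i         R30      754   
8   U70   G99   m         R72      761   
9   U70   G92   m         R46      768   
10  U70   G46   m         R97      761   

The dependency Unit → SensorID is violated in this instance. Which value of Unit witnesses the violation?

U26

Unit=U19: row 1 → SensorID = l ✓
Unit=U70: rows 2, 4, 8, 9, 10 → SensorID = m, m, m, m, m ✓
Unit=U90: row 3 → SensorID = o ✓
Unit=U26: rows 5, 6 → SensorID takes values {q, j} — violation
Unit=U71: row 7 → SensorID = i ✓
The only Unit value with inconsistent SensorID is Unit=U26.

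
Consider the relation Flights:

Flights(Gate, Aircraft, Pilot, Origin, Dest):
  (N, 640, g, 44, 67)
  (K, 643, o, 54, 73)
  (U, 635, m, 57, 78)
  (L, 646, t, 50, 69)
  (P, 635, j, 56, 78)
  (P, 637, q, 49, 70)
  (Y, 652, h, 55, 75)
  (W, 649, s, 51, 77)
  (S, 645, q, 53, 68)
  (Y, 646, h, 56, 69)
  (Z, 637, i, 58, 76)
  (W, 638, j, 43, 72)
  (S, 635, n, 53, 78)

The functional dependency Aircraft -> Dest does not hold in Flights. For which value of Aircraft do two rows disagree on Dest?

Aircraft=640: 1 row → Dest = 67 ✓
Aircraft=643: 1 row → Dest = 73 ✓
Aircraft=635: 3 rows → Dest = 78, 78, 78 ✓
Aircraft=646: 2 rows → Dest = 69, 69 ✓
Aircraft=637: 2 rows → Dest takes values {70, 76} — violation
Aircraft=652: 1 row → Dest = 75 ✓
Aircraft=649: 1 row → Dest = 77 ✓
Aircraft=645: 1 row → Dest = 68 ✓
Aircraft=638: 1 row → Dest = 72 ✓
The only Aircraft value with inconsistent Dest is Aircraft=637.

637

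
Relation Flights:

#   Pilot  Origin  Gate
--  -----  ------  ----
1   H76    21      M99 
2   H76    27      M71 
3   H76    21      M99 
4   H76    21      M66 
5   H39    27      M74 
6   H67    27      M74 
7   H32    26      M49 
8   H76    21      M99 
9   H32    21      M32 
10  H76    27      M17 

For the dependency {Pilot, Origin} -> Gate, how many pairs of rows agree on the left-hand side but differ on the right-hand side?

4

(Pilot=H76, Origin=21): violating pairs (1,4), (3,4), (4,8) — 3 pairs.
(Pilot=H76, Origin=27): violating pairs (2,10) — 1 pair.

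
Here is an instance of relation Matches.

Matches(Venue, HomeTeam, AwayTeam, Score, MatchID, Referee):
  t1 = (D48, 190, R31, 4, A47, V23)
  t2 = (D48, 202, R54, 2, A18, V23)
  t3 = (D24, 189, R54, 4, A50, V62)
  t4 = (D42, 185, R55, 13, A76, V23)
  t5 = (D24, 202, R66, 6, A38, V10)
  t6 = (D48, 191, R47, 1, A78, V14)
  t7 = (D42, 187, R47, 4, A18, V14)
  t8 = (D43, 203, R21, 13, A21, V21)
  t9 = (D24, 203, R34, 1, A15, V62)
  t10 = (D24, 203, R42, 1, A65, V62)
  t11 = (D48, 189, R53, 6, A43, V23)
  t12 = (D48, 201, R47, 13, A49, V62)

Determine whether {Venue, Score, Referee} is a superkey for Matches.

Rows 9 and 10 have the same {Venue, Score, Referee} value (Venue=D24, Score=1, Referee=V62) but are distinct tuples, so {Venue, Score, Referee} does not determine every attribute — not a superkey.

No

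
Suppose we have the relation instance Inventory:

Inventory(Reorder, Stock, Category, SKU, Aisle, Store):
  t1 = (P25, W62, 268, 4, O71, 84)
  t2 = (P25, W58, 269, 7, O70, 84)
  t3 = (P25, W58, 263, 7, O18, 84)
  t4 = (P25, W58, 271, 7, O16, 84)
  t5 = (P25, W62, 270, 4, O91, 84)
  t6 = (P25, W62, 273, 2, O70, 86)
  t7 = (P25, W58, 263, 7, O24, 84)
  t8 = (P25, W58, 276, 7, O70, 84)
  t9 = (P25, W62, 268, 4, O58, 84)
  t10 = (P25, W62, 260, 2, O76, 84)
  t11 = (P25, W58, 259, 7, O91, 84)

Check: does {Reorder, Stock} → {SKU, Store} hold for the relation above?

(Reorder=P25, Stock=W62): rows 1, 5, 6, 9, 10 → {SKU,Store} takes values {(4, 84), (2, 86), (2, 84)} — violation
(Reorder=P25, Stock=W58): rows 2, 3, 4, 7, 8, 11 → {SKU,Store} = (7, 84), (7, 84), (7, 84), (7, 84), (7, 84), (7, 84) ✓
Two rows agree on {Reorder, Stock} but differ on {SKU, Store}, so {Reorder, Stock} → {SKU, Store} does not hold.

No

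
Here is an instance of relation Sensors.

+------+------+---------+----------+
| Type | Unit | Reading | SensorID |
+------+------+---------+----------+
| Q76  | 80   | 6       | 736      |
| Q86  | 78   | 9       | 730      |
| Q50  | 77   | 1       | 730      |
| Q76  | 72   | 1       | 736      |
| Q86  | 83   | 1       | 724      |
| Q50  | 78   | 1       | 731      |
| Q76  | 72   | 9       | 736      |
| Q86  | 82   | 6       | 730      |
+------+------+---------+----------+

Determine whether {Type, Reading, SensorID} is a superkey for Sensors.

Yes

All 8 rows have distinct {Type, Reading, SensorID} values, so {Type, Reading, SensorID} → (all attributes) holds and {Type, Reading, SensorID} is a superkey.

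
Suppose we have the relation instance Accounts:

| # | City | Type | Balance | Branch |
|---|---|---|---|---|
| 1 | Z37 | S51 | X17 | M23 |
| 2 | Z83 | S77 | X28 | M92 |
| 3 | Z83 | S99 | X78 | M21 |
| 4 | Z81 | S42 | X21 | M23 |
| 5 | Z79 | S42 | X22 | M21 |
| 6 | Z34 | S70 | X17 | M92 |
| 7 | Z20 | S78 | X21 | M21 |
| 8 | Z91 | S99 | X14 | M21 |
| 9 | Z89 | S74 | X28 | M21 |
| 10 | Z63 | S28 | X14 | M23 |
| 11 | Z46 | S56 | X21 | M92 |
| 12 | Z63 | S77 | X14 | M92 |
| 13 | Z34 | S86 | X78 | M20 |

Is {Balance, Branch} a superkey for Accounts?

Yes

All 13 rows have distinct {Balance, Branch} values, so {Balance, Branch} → (all attributes) holds and {Balance, Branch} is a superkey.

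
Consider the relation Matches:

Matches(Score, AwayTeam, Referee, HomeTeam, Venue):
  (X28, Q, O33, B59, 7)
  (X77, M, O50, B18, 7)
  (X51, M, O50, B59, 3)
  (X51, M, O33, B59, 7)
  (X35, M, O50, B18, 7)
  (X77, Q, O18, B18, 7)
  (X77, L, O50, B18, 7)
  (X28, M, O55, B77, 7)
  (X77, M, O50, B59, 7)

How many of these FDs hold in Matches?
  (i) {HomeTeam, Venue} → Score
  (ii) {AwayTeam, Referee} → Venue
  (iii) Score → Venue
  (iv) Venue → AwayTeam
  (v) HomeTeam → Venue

0

(i) {HomeTeam, Venue} → Score: (HomeTeam=B59, Venue=7): 3 rows → Score takes values {X28, X51, X77} — violation; (HomeTeam=B18, Venue=7): 4 rows → Score takes values {X77, X35} — violation — fails.
(ii) {AwayTeam, Referee} → Venue: (AwayTeam=M, Referee=O50): 4 rows → Venue takes values {7, 3} — violation — fails.
(iii) Score → Venue: Score=X51: 2 rows → Venue takes values {3, 7} — violation — fails.
(iv) Venue → AwayTeam: Venue=7: 8 rows → AwayTeam takes values {Q, M, L} — violation — fails.
(v) HomeTeam → Venue: HomeTeam=B59: 4 rows → Venue takes values {7, 3} — violation — fails.
None of the 5 dependencies hold.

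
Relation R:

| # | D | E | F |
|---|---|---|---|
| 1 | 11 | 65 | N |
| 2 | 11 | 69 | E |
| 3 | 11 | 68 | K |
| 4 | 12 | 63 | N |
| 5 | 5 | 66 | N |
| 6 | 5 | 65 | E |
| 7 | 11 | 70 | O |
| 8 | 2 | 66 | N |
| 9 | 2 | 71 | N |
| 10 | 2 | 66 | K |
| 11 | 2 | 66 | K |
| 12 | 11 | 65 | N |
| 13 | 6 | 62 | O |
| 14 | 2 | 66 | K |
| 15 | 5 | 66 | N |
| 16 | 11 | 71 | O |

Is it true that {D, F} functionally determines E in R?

No

(D=11, F=N): rows 1, 12 → E = 65, 65 ✓
(D=11, F=E): row 2 → E = 69 ✓
(D=11, F=K): row 3 → E = 68 ✓
(D=12, F=N): row 4 → E = 63 ✓
(D=5, F=N): rows 5, 15 → E = 66, 66 ✓
(D=5, F=E): row 6 → E = 65 ✓
(D=11, F=O): rows 7, 16 → E takes values {70, 71} — violation
(D=2, F=N): rows 8, 9 → E takes values {66, 71} — violation
(D=2, F=K): rows 10, 11, 14 → E = 66, 66, 66 ✓
(D=6, F=O): row 13 → E = 62 ✓
Two rows agree on {D, F} but differ on E, so {D, F} -> E does not hold.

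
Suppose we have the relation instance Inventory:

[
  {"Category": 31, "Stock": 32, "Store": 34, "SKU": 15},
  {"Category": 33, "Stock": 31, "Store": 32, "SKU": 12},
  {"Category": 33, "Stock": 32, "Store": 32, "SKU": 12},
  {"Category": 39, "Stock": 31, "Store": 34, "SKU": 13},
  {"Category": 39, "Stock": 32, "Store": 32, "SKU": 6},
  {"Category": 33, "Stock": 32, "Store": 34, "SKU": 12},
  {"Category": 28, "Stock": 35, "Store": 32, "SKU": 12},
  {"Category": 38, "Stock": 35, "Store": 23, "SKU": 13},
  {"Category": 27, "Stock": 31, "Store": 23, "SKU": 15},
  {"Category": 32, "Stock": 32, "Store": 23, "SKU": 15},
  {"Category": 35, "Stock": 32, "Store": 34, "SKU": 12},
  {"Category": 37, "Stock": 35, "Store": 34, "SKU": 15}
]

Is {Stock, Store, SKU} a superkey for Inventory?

No

Two distinct rows share (Stock=32, Store=34, SKU=12), so {Stock, Store, SKU} does not determine every attribute — not a superkey.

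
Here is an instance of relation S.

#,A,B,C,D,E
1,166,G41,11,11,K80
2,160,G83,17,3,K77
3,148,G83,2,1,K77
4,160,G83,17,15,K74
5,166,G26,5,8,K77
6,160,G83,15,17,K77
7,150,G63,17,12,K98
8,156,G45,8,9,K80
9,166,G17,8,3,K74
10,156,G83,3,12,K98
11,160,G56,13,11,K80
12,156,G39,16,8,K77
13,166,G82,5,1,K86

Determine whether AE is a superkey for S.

Rows 2 and 6 have the same AE value (A=160, E=K77) but are distinct tuples, so AE does not determine every attribute — not a superkey.

No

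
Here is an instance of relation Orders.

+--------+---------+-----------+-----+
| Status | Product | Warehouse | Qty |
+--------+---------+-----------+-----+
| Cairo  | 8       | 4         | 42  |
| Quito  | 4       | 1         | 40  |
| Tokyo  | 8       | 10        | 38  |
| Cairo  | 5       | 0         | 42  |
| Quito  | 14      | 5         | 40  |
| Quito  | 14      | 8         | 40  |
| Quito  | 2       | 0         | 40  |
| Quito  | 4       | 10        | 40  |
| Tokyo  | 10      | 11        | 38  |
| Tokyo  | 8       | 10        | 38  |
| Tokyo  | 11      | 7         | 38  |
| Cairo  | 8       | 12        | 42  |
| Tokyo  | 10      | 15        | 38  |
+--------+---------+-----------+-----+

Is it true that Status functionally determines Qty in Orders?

Yes

Status=Cairo: 3 rows → Qty = 42, 42, 42 ✓
Status=Quito: 5 rows → Qty = 40, 40, 40, 40, 40 ✓
Status=Tokyo: 5 rows → Qty = 38, 38, 38, 38, 38 ✓
Every Status value is associated with a single Qty value, so Status → Qty holds.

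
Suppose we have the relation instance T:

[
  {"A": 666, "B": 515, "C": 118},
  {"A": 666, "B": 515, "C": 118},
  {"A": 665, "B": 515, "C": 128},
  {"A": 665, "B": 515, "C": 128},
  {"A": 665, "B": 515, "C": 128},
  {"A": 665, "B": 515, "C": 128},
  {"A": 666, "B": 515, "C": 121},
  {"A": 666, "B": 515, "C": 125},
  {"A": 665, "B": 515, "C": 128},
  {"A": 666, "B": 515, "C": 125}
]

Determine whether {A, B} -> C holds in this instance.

No

(A=666, B=515): 5 rows → C takes values {118, 121, 125} — violation
(A=665, B=515): 5 rows → C = 128, 128, 128, 128, 128 ✓
Two rows agree on {A, B} but differ on C, so {A, B} -> C does not hold.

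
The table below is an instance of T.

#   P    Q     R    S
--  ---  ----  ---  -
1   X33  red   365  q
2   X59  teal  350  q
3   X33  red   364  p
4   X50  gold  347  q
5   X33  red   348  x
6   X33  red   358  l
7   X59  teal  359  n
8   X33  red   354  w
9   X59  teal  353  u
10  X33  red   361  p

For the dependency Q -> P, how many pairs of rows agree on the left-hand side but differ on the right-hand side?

0

Q=red: all 6 rows agree on P — 0 pairs.
Q=teal: all 3 rows agree on P — 0 pairs.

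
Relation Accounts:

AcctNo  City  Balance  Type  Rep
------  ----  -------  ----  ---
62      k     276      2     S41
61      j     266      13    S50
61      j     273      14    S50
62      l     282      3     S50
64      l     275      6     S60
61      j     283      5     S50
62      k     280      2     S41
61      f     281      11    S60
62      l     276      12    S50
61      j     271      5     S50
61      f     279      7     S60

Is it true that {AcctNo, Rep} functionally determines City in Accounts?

Yes

(AcctNo=62, Rep=S41): 2 rows → City = k, k ✓
(AcctNo=61, Rep=S50): 4 rows → City = j, j, j, j ✓
(AcctNo=62, Rep=S50): 2 rows → City = l, l ✓
(AcctNo=64, Rep=S60): 1 row → City = l ✓
(AcctNo=61, Rep=S60): 2 rows → City = f, f ✓
Every {AcctNo, Rep} value is associated with a single City value, so {AcctNo, Rep} -> City holds.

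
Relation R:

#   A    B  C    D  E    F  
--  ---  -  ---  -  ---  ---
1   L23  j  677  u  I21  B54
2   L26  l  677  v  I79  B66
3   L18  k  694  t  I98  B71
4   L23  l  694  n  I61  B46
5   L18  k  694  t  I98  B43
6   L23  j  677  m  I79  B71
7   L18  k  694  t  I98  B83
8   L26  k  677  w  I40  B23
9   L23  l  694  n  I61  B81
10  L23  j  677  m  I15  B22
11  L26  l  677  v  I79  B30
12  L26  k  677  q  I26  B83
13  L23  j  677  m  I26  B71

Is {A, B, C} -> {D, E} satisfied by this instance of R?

(A=L23, B=j, C=677): rows 1, 6, 10, 13 → {D,E} takes values {(u, I21), (m, I79), (m, I15), (m, I26)} — violation
(A=L26, B=l, C=677): rows 2, 11 → {D,E} = (v, I79), (v, I79) ✓
(A=L18, B=k, C=694): rows 3, 5, 7 → {D,E} = (t, I98), (t, I98), (t, I98) ✓
(A=L23, B=l, C=694): rows 4, 9 → {D,E} = (n, I61), (n, I61) ✓
(A=L26, B=k, C=677): rows 8, 12 → {D,E} takes values {(w, I40), (q, I26)} — violation
Two rows agree on {A, B, C} but differ on {D, E}, so {A, B, C} -> {D, E} does not hold.

No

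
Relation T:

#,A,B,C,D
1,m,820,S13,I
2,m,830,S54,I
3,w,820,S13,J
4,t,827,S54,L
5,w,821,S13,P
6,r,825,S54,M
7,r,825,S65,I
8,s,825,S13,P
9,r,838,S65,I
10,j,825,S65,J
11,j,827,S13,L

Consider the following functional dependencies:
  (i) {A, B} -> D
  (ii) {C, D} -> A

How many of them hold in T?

0

(i) {A, B} -> D: (A=r, B=825): rows 6, 7 → D takes values {M, I} — violation — fails.
(ii) {C, D} -> A: (C=S13, D=P): rows 5, 8 → A takes values {w, s} — violation — fails.
None of the 2 dependencies hold.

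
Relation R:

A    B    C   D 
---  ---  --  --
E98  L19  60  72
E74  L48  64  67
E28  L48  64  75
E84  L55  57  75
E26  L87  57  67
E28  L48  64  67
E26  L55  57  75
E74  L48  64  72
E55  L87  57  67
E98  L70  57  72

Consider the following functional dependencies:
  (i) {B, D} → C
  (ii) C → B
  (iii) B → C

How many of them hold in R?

2

(i) {B, D} → C: every LHS value maps to a single RHS value — holds.
(ii) C → B: C=57: 5 rows → B takes values {L55, L87, L70} — violation — fails.
(iii) B → C: every LHS value maps to a single RHS value — holds.
2 of the 3 dependencies hold.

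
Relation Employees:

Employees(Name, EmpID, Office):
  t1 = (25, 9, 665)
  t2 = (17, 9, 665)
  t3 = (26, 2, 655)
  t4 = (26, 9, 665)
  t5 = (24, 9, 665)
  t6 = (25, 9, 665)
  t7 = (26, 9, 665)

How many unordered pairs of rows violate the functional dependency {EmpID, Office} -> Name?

13

(EmpID=9, Office=665): violating pairs (1,2), (1,4), (1,5), (1,7), (2,4), (2,5), (2,6), (2,7), (4,5), (4,6), (5,6), (5,7), (6,7) — 13 pairs.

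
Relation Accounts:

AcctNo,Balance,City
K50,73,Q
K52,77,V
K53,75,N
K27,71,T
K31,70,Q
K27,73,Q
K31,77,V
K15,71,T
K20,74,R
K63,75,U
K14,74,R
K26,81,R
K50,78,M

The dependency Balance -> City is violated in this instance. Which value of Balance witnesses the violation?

Balance=73: 2 rows → City = Q, Q ✓
Balance=77: 2 rows → City = V, V ✓
Balance=75: 2 rows → City takes values {N, U} — violation
Balance=71: 2 rows → City = T, T ✓
Balance=70: 1 row → City = Q ✓
Balance=74: 2 rows → City = R, R ✓
Balance=81: 1 row → City = R ✓
Balance=78: 1 row → City = M ✓
The only Balance value with inconsistent City is Balance=75.

75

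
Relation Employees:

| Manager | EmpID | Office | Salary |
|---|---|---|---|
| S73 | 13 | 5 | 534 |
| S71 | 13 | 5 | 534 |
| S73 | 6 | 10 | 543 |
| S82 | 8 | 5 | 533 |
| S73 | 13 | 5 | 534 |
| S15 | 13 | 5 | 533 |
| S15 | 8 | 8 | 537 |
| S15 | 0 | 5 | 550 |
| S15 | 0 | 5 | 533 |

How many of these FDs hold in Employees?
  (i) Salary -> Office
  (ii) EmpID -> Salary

(i) Salary -> Office: every LHS value maps to a single RHS value — holds.
(ii) EmpID -> Salary: EmpID=13: 4 rows → Salary takes values {534, 533} — violation; EmpID=8: 2 rows → Salary takes values {533, 537} — violation; EmpID=0: 2 rows → Salary takes values {550, 533} — violation — fails.
1 of the 2 dependencies holds.

1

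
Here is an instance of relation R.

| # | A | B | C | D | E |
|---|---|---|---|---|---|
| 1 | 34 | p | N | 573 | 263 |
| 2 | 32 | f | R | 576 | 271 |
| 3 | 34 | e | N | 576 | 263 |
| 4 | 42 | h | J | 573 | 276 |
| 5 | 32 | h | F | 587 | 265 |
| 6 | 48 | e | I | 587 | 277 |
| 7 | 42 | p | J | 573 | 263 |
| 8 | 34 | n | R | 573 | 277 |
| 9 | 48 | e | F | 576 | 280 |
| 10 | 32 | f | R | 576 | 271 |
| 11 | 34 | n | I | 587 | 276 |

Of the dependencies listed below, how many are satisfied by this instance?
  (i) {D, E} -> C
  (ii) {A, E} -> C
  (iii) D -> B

(i) {D, E} -> C: (D=573, E=263): rows 1, 7 → C takes values {N, J} — violation — fails.
(ii) {A, E} -> C: every LHS value maps to a single RHS value — holds.
(iii) D -> B: D=573: rows 1, 4, 7, 8 → B takes values {p, h, n} — violation; D=576: rows 2, 3, 9, 10 → B takes values {f, e} — violation; D=587: rows 5, 6, 11 → B takes values {h, e, n} — violation — fails.
1 of the 3 dependencies holds.

1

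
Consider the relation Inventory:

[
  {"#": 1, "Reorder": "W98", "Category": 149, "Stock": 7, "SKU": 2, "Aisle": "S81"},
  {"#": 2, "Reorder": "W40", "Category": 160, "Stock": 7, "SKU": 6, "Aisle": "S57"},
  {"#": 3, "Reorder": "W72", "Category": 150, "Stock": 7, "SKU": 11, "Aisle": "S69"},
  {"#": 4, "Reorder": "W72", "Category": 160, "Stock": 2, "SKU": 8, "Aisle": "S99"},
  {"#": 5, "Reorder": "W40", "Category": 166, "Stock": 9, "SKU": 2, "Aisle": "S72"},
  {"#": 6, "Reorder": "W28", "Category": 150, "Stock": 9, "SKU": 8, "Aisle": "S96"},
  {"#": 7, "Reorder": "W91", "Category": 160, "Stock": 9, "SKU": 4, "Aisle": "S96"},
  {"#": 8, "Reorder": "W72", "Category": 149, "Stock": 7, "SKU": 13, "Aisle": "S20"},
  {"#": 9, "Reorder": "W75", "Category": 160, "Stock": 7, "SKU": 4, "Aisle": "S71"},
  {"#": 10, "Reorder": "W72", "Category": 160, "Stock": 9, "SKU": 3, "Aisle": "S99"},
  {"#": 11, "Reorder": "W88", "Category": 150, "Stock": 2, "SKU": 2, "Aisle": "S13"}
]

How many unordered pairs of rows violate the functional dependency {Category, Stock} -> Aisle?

3

(Category=149, Stock=7): violating pairs (1,8) — 1 pair.
(Category=160, Stock=7): violating pairs (2,9) — 1 pair.
(Category=160, Stock=9): violating pairs (7,10) — 1 pair.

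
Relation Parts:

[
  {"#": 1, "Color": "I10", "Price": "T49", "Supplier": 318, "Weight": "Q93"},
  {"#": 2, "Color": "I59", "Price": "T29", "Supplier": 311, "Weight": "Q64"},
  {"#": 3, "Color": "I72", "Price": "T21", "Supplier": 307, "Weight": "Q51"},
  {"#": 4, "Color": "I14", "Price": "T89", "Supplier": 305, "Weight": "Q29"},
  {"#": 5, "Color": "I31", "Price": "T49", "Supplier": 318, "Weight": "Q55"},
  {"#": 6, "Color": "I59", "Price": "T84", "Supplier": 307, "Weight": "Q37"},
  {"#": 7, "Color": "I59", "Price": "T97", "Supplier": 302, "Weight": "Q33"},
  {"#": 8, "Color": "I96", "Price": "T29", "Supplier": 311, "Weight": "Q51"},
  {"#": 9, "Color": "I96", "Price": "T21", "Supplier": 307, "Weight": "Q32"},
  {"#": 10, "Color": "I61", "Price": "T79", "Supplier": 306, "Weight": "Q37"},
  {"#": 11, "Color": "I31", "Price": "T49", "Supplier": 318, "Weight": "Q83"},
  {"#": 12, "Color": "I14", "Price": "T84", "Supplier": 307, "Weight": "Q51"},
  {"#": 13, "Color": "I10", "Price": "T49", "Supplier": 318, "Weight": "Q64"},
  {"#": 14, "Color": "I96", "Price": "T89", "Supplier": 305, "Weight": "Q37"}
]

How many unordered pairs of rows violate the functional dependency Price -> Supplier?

0

Price=T49: all 4 rows agree on Supplier — 0 pairs.
Price=T29: all 2 rows agree on Supplier — 0 pairs.
Price=T21: all 2 rows agree on Supplier — 0 pairs.
Price=T89: all 2 rows agree on Supplier — 0 pairs.
Price=T84: all 2 rows agree on Supplier — 0 pairs.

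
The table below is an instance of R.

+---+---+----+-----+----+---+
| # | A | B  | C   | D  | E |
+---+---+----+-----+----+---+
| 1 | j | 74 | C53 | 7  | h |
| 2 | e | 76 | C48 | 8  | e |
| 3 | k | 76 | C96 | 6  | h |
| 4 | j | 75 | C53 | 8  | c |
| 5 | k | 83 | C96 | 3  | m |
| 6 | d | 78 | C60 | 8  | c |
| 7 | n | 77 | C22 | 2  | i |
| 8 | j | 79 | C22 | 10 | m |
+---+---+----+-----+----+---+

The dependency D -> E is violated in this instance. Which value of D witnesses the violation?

D=7: row 1 → E = h ✓
D=8: rows 2, 4, 6 → E takes values {e, c} — violation
D=6: row 3 → E = h ✓
D=3: row 5 → E = m ✓
D=2: row 7 → E = i ✓
D=10: row 8 → E = m ✓
The only D value with inconsistent E is D=8.

8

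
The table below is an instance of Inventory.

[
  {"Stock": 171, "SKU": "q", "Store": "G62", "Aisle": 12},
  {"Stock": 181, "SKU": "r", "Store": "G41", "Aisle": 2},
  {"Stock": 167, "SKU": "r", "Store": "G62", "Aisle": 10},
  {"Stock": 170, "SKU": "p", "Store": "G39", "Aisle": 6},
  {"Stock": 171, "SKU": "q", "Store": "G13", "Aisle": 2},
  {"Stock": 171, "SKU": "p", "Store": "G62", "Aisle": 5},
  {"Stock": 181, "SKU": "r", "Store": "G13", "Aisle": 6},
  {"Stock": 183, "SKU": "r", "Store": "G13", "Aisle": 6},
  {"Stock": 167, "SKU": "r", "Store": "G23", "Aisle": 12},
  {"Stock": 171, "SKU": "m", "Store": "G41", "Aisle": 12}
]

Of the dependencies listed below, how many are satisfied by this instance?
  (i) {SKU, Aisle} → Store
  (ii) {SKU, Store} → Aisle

(i) {SKU, Aisle} → Store: every LHS value maps to a single RHS value — holds.
(ii) {SKU, Store} → Aisle: every LHS value maps to a single RHS value — holds.
2 of the 2 dependencies hold.

2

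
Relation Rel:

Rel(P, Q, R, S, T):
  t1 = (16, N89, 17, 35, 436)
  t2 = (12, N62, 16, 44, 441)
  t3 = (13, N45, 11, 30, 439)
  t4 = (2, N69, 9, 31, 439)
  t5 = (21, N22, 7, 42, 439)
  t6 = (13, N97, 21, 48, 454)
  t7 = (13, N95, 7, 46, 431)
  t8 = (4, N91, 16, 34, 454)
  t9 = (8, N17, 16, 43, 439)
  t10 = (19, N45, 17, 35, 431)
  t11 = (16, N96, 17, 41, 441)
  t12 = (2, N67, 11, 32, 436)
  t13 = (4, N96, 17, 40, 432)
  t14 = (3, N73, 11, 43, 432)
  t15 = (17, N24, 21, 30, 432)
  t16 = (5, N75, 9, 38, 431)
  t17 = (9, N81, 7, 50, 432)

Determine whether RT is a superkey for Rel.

Yes

All 17 rows have distinct RT values, so RT → (all attributes) holds and RT is a superkey.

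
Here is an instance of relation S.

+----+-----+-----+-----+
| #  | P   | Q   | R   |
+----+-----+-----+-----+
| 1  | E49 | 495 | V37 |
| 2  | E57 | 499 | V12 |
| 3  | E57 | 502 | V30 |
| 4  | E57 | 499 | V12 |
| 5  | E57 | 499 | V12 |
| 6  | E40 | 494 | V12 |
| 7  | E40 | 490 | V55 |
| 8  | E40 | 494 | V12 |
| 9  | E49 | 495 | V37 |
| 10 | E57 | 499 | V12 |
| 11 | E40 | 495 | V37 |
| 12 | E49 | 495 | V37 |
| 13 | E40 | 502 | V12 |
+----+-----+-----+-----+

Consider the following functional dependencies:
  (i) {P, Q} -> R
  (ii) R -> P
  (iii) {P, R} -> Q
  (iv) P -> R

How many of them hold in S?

1

(i) {P, Q} -> R: every LHS value maps to a single RHS value — holds.
(ii) R -> P: R=V37: rows 1, 9, 11, 12 → P takes values {E49, E40} — violation; R=V12: rows 2, 4, 5, 6, 8, 10, 13 → P takes values {E57, E40} — violation — fails.
(iii) {P, R} -> Q: (P=E40, R=V12): rows 6, 8, 13 → Q takes values {494, 502} — violation — fails.
(iv) P -> R: P=E57: rows 2, 3, 4, 5, 10 → R takes values {V12, V30} — violation; P=E40: rows 6, 7, 8, 11, 13 → R takes values {V12, V55, V37} — violation — fails.
1 of the 4 dependencies holds.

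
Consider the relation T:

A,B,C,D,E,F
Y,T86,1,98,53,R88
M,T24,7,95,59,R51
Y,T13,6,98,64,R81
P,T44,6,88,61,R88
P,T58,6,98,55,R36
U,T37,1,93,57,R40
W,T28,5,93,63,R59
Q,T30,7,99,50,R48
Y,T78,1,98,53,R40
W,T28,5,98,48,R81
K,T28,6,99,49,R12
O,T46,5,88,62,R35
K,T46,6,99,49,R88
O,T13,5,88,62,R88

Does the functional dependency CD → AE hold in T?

No

(C=1, D=98): 2 rows → {A,E} = (Y, 53), (Y, 53) ✓
(C=7, D=95): 1 row → {A,E} = (M, 59) ✓
(C=6, D=98): 2 rows → {A,E} takes values {(Y, 64), (P, 55)} — violation
(C=6, D=88): 1 row → {A,E} = (P, 61) ✓
(C=1, D=93): 1 row → {A,E} = (U, 57) ✓
(C=5, D=93): 1 row → {A,E} = (W, 63) ✓
(C=7, D=99): 1 row → {A,E} = (Q, 50) ✓
(C=5, D=98): 1 row → {A,E} = (W, 48) ✓
(C=6, D=99): 2 rows → {A,E} = (K, 49), (K, 49) ✓
(C=5, D=88): 2 rows → {A,E} = (O, 62), (O, 62) ✓
Two rows agree on CD but differ on AE, so CD → AE does not hold.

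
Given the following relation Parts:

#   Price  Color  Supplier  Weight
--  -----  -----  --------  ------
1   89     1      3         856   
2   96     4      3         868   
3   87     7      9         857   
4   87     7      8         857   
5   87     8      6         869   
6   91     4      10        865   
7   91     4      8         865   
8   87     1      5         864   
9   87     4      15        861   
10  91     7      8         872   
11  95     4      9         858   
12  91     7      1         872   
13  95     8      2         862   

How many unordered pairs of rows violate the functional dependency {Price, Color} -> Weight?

(Price=87, Color=7): all 2 rows agree on Weight — 0 pairs.
(Price=91, Color=4): all 2 rows agree on Weight — 0 pairs.
(Price=91, Color=7): all 2 rows agree on Weight — 0 pairs.

0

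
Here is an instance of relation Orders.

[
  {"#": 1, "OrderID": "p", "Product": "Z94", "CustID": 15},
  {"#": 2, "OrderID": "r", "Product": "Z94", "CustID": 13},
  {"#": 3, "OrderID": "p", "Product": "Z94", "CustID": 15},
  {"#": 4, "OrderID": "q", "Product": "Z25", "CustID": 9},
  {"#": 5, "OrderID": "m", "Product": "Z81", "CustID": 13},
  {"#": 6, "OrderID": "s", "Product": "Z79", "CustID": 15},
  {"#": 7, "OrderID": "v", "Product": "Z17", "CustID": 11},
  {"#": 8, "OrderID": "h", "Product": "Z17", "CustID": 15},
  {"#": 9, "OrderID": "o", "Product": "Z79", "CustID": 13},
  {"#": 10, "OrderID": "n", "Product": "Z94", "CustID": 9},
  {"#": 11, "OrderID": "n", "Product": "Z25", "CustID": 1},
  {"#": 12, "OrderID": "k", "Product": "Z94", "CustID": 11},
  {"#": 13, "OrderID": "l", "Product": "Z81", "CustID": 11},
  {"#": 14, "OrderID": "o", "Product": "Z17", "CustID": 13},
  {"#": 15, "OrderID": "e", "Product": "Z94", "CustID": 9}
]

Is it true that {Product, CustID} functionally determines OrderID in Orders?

(Product=Z94, CustID=15): rows 1, 3 → OrderID = p, p ✓
(Product=Z94, CustID=13): row 2 → OrderID = r ✓
(Product=Z25, CustID=9): row 4 → OrderID = q ✓
(Product=Z81, CustID=13): row 5 → OrderID = m ✓
(Product=Z79, CustID=15): row 6 → OrderID = s ✓
(Product=Z17, CustID=11): row 7 → OrderID = v ✓
(Product=Z17, CustID=15): row 8 → OrderID = h ✓
(Product=Z79, CustID=13): row 9 → OrderID = o ✓
(Product=Z94, CustID=9): rows 10, 15 → OrderID takes values {n, e} — violation
(Product=Z25, CustID=1): row 11 → OrderID = n ✓
(Product=Z94, CustID=11): row 12 → OrderID = k ✓
(Product=Z81, CustID=11): row 13 → OrderID = l ✓
(Product=Z17, CustID=13): row 14 → OrderID = o ✓
Two rows agree on {Product, CustID} but differ on OrderID, so {Product, CustID} -> OrderID does not hold.

No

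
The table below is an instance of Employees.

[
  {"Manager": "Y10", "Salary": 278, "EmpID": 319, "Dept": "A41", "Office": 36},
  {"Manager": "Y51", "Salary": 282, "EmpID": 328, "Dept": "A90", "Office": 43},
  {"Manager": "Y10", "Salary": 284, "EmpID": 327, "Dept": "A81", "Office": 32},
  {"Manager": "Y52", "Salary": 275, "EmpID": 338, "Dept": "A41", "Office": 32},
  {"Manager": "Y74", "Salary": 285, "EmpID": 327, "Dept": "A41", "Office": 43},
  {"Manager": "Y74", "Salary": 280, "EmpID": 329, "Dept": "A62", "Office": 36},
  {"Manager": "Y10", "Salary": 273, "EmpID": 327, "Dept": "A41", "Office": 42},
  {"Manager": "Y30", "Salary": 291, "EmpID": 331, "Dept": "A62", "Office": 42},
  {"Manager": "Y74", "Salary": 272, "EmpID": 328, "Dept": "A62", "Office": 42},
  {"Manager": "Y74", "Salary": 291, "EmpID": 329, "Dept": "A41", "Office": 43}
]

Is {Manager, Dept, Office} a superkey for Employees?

Two distinct rows share (Manager=Y74, Dept=A41, Office=43), so {Manager, Dept, Office} does not determine every attribute — not a superkey.

No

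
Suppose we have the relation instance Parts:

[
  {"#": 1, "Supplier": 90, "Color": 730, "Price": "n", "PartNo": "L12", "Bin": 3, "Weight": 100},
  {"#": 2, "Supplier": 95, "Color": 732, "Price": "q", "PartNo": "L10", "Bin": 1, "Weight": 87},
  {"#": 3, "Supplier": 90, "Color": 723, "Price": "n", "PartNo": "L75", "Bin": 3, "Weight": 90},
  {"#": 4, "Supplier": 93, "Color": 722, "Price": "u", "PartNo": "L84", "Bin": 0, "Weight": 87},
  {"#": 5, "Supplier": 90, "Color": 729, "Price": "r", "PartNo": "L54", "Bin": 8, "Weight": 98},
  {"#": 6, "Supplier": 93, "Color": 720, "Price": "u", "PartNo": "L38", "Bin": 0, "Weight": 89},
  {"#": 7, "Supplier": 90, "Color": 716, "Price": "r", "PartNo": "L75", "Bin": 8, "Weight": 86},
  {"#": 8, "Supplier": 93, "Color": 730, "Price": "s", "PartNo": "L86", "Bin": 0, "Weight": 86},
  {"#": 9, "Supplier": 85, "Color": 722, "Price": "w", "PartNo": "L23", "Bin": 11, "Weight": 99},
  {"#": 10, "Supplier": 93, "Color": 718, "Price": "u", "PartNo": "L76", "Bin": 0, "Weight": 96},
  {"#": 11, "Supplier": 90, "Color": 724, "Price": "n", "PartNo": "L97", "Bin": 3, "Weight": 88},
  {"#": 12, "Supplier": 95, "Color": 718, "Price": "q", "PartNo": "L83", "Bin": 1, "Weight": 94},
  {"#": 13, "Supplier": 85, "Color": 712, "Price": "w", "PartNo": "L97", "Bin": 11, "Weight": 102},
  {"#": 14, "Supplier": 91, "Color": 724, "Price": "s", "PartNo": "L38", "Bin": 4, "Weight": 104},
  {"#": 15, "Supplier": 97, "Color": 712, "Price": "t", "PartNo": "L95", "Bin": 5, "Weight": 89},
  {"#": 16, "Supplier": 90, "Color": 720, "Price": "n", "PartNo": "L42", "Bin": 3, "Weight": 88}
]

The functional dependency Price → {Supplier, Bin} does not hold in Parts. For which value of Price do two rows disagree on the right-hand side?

s

Price=n: rows 1, 3, 11, 16 → {Supplier,Bin} = (90, 3), (90, 3), (90, 3), (90, 3) ✓
Price=q: rows 2, 12 → {Supplier,Bin} = (95, 1), (95, 1) ✓
Price=u: rows 4, 6, 10 → {Supplier,Bin} = (93, 0), (93, 0), (93, 0) ✓
Price=r: rows 5, 7 → {Supplier,Bin} = (90, 8), (90, 8) ✓
Price=s: rows 8, 14 → {Supplier,Bin} takes values {(93, 0), (91, 4)} — violation
Price=w: rows 9, 13 → {Supplier,Bin} = (85, 11), (85, 11) ✓
Price=t: row 15 → {Supplier,Bin} = (97, 5) ✓
The only Price value with inconsistent RHS is Price=s.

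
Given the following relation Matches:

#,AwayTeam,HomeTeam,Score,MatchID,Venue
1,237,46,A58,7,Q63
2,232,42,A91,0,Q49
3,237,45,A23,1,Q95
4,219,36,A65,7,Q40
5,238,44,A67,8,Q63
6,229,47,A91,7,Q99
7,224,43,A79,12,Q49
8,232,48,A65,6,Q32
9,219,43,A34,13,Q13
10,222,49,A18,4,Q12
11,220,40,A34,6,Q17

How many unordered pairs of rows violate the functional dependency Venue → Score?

Venue=Q63: violating pairs (1,5) — 1 pair.
Venue=Q49: violating pairs (2,7) — 1 pair.

2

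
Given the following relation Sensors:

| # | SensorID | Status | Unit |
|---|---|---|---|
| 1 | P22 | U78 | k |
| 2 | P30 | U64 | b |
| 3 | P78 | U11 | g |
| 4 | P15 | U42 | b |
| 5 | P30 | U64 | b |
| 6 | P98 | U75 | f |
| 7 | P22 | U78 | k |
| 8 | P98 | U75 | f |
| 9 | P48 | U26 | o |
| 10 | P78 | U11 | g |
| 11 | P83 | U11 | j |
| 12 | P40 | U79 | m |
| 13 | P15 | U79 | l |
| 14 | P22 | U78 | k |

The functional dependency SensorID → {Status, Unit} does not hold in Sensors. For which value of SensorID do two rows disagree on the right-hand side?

SensorID=P22: rows 1, 7, 14 → {Status,Unit} = (U78, k), (U78, k), (U78, k) ✓
SensorID=P30: rows 2, 5 → {Status,Unit} = (U64, b), (U64, b) ✓
SensorID=P78: rows 3, 10 → {Status,Unit} = (U11, g), (U11, g) ✓
SensorID=P15: rows 4, 13 → {Status,Unit} takes values {(U42, b), (U79, l)} — violation
SensorID=P98: rows 6, 8 → {Status,Unit} = (U75, f), (U75, f) ✓
SensorID=P48: row 9 → {Status,Unit} = (U26, o) ✓
SensorID=P83: row 11 → {Status,Unit} = (U11, j) ✓
SensorID=P40: row 12 → {Status,Unit} = (U79, m) ✓
The only SensorID value with inconsistent RHS is SensorID=P15.

P15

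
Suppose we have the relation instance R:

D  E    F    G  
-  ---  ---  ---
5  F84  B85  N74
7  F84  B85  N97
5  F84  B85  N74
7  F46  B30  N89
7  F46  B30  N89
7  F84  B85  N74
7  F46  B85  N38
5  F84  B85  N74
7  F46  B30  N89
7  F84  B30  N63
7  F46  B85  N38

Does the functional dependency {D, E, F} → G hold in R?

(D=5, E=F84, F=B85): 3 rows → G = N74, N74, N74 ✓
(D=7, E=F84, F=B85): 2 rows → G takes values {N97, N74} — violation
(D=7, E=F46, F=B30): 3 rows → G = N89, N89, N89 ✓
(D=7, E=F46, F=B85): 2 rows → G = N38, N38 ✓
(D=7, E=F84, F=B30): 1 row → G = N63 ✓
Two rows agree on {D, E, F} but differ on G, so {D, E, F} → G does not hold.

No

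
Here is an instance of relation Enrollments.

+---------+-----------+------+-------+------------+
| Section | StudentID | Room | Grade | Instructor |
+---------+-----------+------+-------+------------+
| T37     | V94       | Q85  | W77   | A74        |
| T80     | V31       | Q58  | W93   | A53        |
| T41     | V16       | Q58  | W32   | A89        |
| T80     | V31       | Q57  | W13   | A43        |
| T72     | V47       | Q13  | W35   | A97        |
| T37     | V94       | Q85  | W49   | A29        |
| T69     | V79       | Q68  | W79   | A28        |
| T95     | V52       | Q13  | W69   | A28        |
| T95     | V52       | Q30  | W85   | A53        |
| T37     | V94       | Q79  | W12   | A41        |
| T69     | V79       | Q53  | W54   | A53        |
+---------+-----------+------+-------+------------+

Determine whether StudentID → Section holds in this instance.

StudentID=V94: 3 rows → Section = T37, T37, T37 ✓
StudentID=V31: 2 rows → Section = T80, T80 ✓
StudentID=V16: 1 row → Section = T41 ✓
StudentID=V47: 1 row → Section = T72 ✓
StudentID=V79: 2 rows → Section = T69, T69 ✓
StudentID=V52: 2 rows → Section = T95, T95 ✓
Every StudentID value is associated with a single Section value, so StudentID → Section holds.

Yes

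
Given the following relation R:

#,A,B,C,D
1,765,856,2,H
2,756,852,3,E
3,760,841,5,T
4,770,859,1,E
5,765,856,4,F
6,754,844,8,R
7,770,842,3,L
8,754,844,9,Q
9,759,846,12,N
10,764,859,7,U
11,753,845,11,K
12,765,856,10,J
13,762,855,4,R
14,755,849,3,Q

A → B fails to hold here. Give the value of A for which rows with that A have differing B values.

770

A=765: rows 1, 5, 12 → B = 856, 856, 856 ✓
A=756: row 2 → B = 852 ✓
A=760: row 3 → B = 841 ✓
A=770: rows 4, 7 → B takes values {859, 842} — violation
A=754: rows 6, 8 → B = 844, 844 ✓
A=759: row 9 → B = 846 ✓
A=764: row 10 → B = 859 ✓
A=753: row 11 → B = 845 ✓
A=762: row 13 → B = 855 ✓
A=755: row 14 → B = 849 ✓
The only A value with inconsistent B is A=770.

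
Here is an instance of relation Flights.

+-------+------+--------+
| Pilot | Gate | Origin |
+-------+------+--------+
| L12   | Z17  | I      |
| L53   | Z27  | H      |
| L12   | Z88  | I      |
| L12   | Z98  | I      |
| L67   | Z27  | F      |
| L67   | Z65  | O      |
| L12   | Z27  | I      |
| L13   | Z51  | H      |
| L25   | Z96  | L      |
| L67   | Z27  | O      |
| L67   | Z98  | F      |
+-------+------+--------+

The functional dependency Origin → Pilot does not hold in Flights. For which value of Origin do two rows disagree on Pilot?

H

Origin=I: 4 rows → Pilot = L12, L12, L12, L12 ✓
Origin=H: 2 rows → Pilot takes values {L53, L13} — violation
Origin=F: 2 rows → Pilot = L67, L67 ✓
Origin=O: 2 rows → Pilot = L67, L67 ✓
Origin=L: 1 row → Pilot = L25 ✓
The only Origin value with inconsistent Pilot is Origin=H.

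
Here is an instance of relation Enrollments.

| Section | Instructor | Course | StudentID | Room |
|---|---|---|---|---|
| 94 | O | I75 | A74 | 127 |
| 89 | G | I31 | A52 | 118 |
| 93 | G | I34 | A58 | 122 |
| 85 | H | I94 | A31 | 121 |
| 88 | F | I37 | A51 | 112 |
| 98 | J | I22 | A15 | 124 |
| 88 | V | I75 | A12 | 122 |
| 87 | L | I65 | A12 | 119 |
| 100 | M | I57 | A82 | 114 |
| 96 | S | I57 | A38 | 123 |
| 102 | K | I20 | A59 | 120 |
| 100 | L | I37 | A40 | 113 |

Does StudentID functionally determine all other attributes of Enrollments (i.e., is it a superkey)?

Two distinct rows share StudentID=A12, so StudentID does not determine every attribute — not a superkey.

No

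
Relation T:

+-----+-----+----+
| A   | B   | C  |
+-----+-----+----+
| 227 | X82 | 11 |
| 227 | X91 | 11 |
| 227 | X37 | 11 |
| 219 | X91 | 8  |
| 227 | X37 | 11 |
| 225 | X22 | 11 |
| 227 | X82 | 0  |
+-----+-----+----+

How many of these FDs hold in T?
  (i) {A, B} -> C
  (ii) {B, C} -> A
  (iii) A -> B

(i) {A, B} -> C: (A=227, B=X82): 2 rows → C takes values {11, 0} — violation — fails.
(ii) {B, C} -> A: every LHS value maps to a single RHS value — holds.
(iii) A -> B: A=227: 5 rows → B takes values {X82, X91, X37} — violation — fails.
1 of the 3 dependencies holds.

1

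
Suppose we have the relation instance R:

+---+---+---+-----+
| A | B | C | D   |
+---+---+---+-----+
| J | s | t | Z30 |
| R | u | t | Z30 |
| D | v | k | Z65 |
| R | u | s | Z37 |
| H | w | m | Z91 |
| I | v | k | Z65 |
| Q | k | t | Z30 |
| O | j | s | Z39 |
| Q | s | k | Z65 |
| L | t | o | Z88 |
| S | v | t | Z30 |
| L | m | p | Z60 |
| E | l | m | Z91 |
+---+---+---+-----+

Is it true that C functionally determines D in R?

No

C=t: 4 rows → D = Z30, Z30, Z30, Z30 ✓
C=k: 3 rows → D = Z65, Z65, Z65 ✓
C=s: 2 rows → D takes values {Z37, Z39} — violation
C=m: 2 rows → D = Z91, Z91 ✓
C=o: 1 row → D = Z88 ✓
C=p: 1 row → D = Z60 ✓
Two rows agree on C but differ on D, so C -> D does not hold.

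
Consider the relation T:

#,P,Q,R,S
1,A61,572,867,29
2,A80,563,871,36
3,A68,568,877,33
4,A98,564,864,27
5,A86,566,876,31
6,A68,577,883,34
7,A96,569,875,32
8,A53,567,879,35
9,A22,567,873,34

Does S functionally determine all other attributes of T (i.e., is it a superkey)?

Rows 6 and 9 have the same S value S=34 but are distinct tuples, so S does not determine every attribute — not a superkey.

No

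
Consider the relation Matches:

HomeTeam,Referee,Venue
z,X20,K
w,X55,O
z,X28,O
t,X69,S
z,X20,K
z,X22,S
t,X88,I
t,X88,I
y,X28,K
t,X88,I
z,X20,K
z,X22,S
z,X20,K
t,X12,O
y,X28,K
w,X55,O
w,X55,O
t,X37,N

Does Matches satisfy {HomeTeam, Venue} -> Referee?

(HomeTeam=z, Venue=K): 4 rows → Referee = X20, X20, X20, X20 ✓
(HomeTeam=w, Venue=O): 3 rows → Referee = X55, X55, X55 ✓
(HomeTeam=z, Venue=O): 1 row → Referee = X28 ✓
(HomeTeam=t, Venue=S): 1 row → Referee = X69 ✓
(HomeTeam=z, Venue=S): 2 rows → Referee = X22, X22 ✓
(HomeTeam=t, Venue=I): 3 rows → Referee = X88, X88, X88 ✓
(HomeTeam=y, Venue=K): 2 rows → Referee = X28, X28 ✓
(HomeTeam=t, Venue=O): 1 row → Referee = X12 ✓
(HomeTeam=t, Venue=N): 1 row → Referee = X37 ✓
Every {HomeTeam, Venue} value is associated with a single Referee value, so {HomeTeam, Venue} -> Referee holds.

Yes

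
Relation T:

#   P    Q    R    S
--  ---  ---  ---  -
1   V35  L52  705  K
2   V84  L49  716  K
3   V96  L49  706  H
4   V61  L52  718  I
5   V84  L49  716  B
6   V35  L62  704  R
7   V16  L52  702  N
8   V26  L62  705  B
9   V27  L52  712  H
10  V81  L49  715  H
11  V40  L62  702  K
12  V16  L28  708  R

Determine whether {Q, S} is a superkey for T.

Rows 3 and 10 have the same {Q, S} value (Q=L49, S=H) but are distinct tuples, so {Q, S} does not determine every attribute — not a superkey.

No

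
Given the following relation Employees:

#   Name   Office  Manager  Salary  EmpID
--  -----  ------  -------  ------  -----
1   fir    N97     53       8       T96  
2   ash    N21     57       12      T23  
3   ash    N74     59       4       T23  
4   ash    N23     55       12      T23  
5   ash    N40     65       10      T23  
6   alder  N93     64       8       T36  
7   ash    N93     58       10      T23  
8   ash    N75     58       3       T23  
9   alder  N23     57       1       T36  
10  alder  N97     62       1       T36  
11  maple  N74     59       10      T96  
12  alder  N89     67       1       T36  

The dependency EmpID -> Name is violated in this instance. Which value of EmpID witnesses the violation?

T96

EmpID=T96: rows 1, 11 → Name takes values {fir, maple} — violation
EmpID=T23: rows 2, 3, 4, 5, 7, 8 → Name = ash, ash, ash, ash, ash, ash ✓
EmpID=T36: rows 6, 9, 10, 12 → Name = alder, alder, alder, alder ✓
The only EmpID value with inconsistent Name is EmpID=T96.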